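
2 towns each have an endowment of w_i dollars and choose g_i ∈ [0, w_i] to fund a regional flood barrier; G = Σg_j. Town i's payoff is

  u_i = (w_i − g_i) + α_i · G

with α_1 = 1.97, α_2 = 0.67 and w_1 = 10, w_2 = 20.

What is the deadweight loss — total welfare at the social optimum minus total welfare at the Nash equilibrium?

32.8

∂u_i/∂g_i = α_i − 1, so town i contributes w_i if α_i > 1, else 0.
α_i > 1 for i ∈ {1}; NE contributions (10, 0), G = 10.
W^NE = Σw_i − G^NE + (Σα_i)·G^NE = 30 + 1.64·10 = 46.4.
Planner: ∂(Σu_j)/∂g_i = Σα_j − 1 = 1.64 > 0, so everyone contributes w_i; G^SO = 30, W^SO = 30 + 1.64·30 = 79.2.
Deadweight loss = 32.8.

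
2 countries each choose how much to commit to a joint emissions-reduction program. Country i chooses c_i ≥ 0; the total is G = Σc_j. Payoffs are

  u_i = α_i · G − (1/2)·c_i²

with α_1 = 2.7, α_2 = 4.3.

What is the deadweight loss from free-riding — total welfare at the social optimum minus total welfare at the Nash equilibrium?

12.89

Country i's FOC: ∂u_i/∂c_i = α_i − c_i = 0, so c_i* = α_i.
NE contributions = (2.7, 4.3); G = 7.
W^NE = (Σα)·G − ½Σα_i² = 7² − ½·25.78 = 36.11.
Planner sets c_i = Σα_j = 7 for every i, so G^SO = 2·7 = 14.
W^SO = (Σα)·G^SO − ½·2·(Σα)² = (2/2)·7² = 49.
Deadweight loss = W^SO − W^NE = 12.89.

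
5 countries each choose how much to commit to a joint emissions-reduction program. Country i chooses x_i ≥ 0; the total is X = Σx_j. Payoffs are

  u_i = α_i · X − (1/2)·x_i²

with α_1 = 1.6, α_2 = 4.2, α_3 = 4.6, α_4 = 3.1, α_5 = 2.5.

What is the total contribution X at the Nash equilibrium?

Country i's FOC: ∂u_i/∂x_i = α_i − x_i = 0, so x_i* = α_i.
NE contributions = (1.6, 4.2, 4.6, 3.1, 2.5); X = 16.

16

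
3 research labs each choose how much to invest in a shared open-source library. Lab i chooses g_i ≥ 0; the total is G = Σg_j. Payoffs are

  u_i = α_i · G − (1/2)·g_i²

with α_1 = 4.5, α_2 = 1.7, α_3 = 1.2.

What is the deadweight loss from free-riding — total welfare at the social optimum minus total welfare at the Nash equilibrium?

39.67

Lab i's FOC: ∂u_i/∂g_i = α_i − g_i = 0, so g_i* = α_i.
NE contributions = (4.5, 1.7, 1.2); G = 7.4.
W^NE = (Σα)·G − ½Σα_i² = 7.4² − ½·24.58 = 42.47.
Planner sets g_i = Σα_j = 7.4 for every i, so G^SO = 3·7.4 = 22.2.
W^SO = (Σα)·G^SO − ½·3·(Σα)² = (3/2)·7.4² = 82.14.
Deadweight loss = W^SO − W^NE = 39.67.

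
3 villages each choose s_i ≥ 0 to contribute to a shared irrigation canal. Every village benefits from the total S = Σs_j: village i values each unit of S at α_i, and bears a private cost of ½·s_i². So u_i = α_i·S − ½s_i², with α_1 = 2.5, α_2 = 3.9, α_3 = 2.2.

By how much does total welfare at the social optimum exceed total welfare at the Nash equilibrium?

Village i's FOC: ∂u_i/∂s_i = α_i − s_i = 0, so s_i* = α_i.
NE contributions = (2.5, 3.9, 2.2); S = 8.6.
W^NE = (Σα)·S − ½Σα_i² = 8.6² − ½·26.3 = 60.81.
Planner sets s_i = Σα_j = 8.6 for every i, so S^SO = 3·8.6 = 25.8.
W^SO = (Σα)·S^SO − ½·3·(Σα)² = (3/2)·8.6² = 110.94.
Deadweight loss = W^SO − W^NE = 50.13.

50.13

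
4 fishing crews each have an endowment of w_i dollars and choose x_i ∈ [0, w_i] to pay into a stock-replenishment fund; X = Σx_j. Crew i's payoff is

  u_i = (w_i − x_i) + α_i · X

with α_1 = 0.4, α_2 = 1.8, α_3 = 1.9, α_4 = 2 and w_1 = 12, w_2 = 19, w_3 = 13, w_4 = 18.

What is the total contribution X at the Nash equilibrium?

50

∂u_i/∂x_i = α_i − 1, so crew i contributes w_i if α_i > 1, else 0.
α_i > 1 for i ∈ {2, 3, 4}; NE contributions (0, 19, 13, 18), X = 50.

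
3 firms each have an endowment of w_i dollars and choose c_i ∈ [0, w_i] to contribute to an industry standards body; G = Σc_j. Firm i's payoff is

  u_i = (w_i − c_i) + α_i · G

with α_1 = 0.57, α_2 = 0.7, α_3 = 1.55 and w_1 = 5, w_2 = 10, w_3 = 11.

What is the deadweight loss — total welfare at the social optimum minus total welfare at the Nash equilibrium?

27.3

∂u_i/∂c_i = α_i − 1, so firm i contributes w_i if α_i > 1, else 0.
α_i > 1 for i ∈ {3}; NE contributions (0, 0, 11), G = 11.
W^NE = Σw_i − G^NE + (Σα_i)·G^NE = 26 + 1.82·11 = 46.02.
Planner: ∂(Σu_j)/∂c_i = Σα_j − 1 = 1.82 > 0, so everyone contributes w_i; G^SO = 26, W^SO = 26 + 1.82·26 = 73.32.
Deadweight loss = 27.3.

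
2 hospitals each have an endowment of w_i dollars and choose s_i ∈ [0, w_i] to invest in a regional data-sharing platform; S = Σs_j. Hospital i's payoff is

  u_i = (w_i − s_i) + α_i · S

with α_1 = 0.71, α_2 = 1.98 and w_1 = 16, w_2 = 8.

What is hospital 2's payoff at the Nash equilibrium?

15.84

∂u_i/∂s_i = α_i − 1, so hospital i contributes w_i if α_i > 1, else 0.
α_i > 1 for i ∈ {2}; NE contributions (0, 8), S = 8.
u_2 = (8 − 8) + 1.98·8 = 15.84.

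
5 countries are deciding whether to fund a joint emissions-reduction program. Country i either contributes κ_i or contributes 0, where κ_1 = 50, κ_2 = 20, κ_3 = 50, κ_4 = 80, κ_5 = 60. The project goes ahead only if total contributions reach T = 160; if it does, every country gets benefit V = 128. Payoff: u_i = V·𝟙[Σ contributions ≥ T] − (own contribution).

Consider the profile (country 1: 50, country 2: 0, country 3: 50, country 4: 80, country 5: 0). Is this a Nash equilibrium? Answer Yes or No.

Total = 180 ≥ 160: provided.
Country 1 (pledges 50, payoff 78): dropping to 0 → total 130, payoff 0. No gain.
Country 2 (pledges 0, payoff 128): pledging 20 → total 200, payoff 108. No gain.
Country 3 (pledges 50, payoff 78): dropping to 0 → total 130, payoff 0. No gain.
Country 4 (pledges 80, payoff 48): dropping to 0 → total 100, payoff 0. No gain.
Country 5 (pledges 0, payoff 128): pledging 60 → total 240, payoff 68. No gain.

Yes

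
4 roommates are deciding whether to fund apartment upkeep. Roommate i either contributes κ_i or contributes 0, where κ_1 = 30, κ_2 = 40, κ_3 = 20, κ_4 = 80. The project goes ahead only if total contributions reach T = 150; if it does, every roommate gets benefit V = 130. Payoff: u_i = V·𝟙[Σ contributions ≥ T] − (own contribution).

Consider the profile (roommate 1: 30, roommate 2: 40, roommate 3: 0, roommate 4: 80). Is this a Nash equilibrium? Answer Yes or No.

Total = 150 ≥ 150: provided.
Roommate 1 (pledges 30, payoff 100): dropping to 0 → total 120, payoff 0. No gain.
Roommate 2 (pledges 40, payoff 90): dropping to 0 → total 110, payoff 0. No gain.
Roommate 3 (pledges 0, payoff 130): pledging 20 → total 170, payoff 110. No gain.
Roommate 4 (pledges 80, payoff 50): dropping to 0 → total 70, payoff 0. No gain.

Yes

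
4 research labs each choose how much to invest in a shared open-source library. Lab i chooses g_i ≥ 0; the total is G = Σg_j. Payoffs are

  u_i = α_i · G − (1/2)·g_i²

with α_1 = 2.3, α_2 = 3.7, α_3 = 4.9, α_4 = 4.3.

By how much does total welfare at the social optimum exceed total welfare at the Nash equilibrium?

261.78

Lab i's FOC: ∂u_i/∂g_i = α_i − g_i = 0, so g_i* = α_i.
NE contributions = (2.3, 3.7, 4.9, 4.3); G = 15.2.
W^NE = (Σα)·G − ½Σα_i² = 15.2² − ½·61.48 = 200.3.
Planner sets g_i = Σα_j = 15.2 for every i, so G^SO = 4·15.2 = 60.8.
W^SO = (Σα)·G^SO − ½·4·(Σα)² = (4/2)·15.2² = 462.08.
Deadweight loss = W^SO − W^NE = 261.78.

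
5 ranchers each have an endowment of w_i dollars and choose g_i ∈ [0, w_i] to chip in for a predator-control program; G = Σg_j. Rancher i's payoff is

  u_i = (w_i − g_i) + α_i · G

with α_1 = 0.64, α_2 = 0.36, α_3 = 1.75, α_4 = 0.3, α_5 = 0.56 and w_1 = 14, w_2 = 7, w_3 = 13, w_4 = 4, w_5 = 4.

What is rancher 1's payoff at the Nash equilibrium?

∂u_i/∂g_i = α_i − 1, so rancher i contributes w_i if α_i > 1, else 0.
α_i > 1 for i ∈ {3}; NE contributions (0, 0, 13, 0, 0), G = 13.
u_1 = (14 − 0) + 0.64·13 = 22.32.

22.32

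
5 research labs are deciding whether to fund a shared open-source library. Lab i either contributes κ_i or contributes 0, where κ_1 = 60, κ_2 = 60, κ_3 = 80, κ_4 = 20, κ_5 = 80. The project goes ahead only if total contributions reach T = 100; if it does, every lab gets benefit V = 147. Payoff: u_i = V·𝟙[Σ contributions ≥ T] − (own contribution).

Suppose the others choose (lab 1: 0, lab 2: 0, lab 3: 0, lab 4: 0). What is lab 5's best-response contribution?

0

Others' total = 0. Even contributing 80 gives 80 < 100: no benefit either way.
Best response: 0.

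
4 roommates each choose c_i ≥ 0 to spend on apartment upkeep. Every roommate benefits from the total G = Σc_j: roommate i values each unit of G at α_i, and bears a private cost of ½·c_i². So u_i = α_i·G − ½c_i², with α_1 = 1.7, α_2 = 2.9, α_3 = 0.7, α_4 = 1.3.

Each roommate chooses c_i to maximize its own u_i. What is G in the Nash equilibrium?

Roommate i's FOC: ∂u_i/∂c_i = α_i − c_i = 0, so c_i* = α_i.
NE contributions = (1.7, 2.9, 0.7, 1.3); G = 6.6.

6.6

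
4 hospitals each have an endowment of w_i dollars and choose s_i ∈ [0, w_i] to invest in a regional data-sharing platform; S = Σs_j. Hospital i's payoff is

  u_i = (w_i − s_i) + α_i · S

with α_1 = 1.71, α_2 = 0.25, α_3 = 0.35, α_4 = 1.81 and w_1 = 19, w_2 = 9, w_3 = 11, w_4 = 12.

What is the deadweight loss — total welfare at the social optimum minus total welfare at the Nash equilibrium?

∂u_i/∂s_i = α_i − 1, so hospital i contributes w_i if α_i > 1, else 0.
α_i > 1 for i ∈ {1, 4}; NE contributions (19, 0, 0, 12), S = 31.
W^NE = Σw_i − S^NE + (Σα_i)·S^NE = 51 + 3.12·31 = 147.72.
Planner: ∂(Σu_j)/∂s_i = Σα_j − 1 = 3.12 > 0, so everyone contributes w_i; S^SO = 51, W^SO = 51 + 3.12·51 = 210.12.
Deadweight loss = 62.4.

62.4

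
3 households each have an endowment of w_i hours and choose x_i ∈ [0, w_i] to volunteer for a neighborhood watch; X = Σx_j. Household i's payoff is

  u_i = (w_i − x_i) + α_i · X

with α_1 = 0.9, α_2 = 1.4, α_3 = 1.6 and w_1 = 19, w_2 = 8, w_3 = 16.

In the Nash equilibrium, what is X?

∂u_i/∂x_i = α_i − 1, so household i contributes w_i if α_i > 1, else 0.
α_i > 1 for i ∈ {2, 3}; NE contributions (0, 8, 16), X = 24.

24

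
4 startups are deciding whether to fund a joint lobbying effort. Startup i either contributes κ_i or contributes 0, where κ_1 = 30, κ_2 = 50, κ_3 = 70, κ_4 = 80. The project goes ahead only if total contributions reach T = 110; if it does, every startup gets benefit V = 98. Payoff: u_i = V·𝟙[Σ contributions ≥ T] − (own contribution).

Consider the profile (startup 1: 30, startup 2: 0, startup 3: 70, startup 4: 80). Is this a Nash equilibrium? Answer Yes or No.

No

Total = 180 ≥ 110: provided.
Startup 1 (pledges 30, payoff 68): dropping to 0 → total 150, payoff 98. Profitable deviation.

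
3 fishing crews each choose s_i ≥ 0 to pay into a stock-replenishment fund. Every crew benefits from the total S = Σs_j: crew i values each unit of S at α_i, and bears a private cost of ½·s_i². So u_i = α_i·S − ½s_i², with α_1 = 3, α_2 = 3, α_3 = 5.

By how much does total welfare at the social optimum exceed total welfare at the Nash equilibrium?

Crew i's FOC: ∂u_i/∂s_i = α_i − s_i = 0, so s_i* = α_i.
NE contributions = (3, 3, 5); S = 11.
W^NE = (Σα)·S − ½Σα_i² = 11² − ½·43 = 99.5.
Planner sets s_i = Σα_j = 11 for every i, so S^SO = 3·11 = 33.
W^SO = (Σα)·S^SO − ½·3·(Σα)² = (3/2)·11² = 181.5.
Deadweight loss = W^SO − W^NE = 82.

82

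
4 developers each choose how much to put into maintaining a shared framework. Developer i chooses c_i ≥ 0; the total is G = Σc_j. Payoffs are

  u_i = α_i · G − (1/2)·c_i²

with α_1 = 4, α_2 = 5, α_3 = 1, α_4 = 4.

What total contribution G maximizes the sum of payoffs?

56

Planner FOC: ∂(Σu_j)/∂c_i = (Σα_j) − c_i = 0, so c_i^SO = Σα_j = 14 for every i; G^SO = 56.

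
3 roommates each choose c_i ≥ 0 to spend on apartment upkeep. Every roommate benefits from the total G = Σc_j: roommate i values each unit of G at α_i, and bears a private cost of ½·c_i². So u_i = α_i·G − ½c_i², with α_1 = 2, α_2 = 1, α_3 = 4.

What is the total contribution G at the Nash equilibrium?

Roommate i's FOC: ∂u_i/∂c_i = α_i − c_i = 0, so c_i* = α_i.
NE contributions = (2, 1, 4); G = 7.

7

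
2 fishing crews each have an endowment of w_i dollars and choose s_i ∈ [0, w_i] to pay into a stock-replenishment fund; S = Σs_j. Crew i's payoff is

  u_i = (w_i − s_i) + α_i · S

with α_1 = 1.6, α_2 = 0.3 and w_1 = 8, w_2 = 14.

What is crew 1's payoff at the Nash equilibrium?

12.8

∂u_i/∂s_i = α_i − 1, so crew i contributes w_i if α_i > 1, else 0.
α_i > 1 for i ∈ {1}; NE contributions (8, 0), S = 8.
u_1 = (8 − 8) + 1.6·8 = 12.8.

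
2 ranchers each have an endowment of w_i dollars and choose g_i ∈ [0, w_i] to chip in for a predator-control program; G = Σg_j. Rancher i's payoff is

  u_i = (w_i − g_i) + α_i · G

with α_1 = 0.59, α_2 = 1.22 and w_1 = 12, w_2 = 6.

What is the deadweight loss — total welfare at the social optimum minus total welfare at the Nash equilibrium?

9.72

∂u_i/∂g_i = α_i − 1, so rancher i contributes w_i if α_i > 1, else 0.
α_i > 1 for i ∈ {2}; NE contributions (0, 6), G = 6.
W^NE = Σw_i − G^NE + (Σα_i)·G^NE = 18 + 0.81·6 = 22.86.
Planner: ∂(Σu_j)/∂g_i = Σα_j − 1 = 0.81 > 0, so everyone contributes w_i; G^SO = 18, W^SO = 18 + 0.81·18 = 32.58.
Deadweight loss = 9.72.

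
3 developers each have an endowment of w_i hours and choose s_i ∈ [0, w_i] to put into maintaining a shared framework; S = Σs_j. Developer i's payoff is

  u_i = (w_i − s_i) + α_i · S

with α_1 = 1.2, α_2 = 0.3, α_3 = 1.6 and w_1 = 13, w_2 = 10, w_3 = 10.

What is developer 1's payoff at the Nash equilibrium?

27.6

∂u_i/∂s_i = α_i − 1, so developer i contributes w_i if α_i > 1, else 0.
α_i > 1 for i ∈ {1, 3}; NE contributions (13, 0, 10), S = 23.
u_1 = (13 − 13) + 1.2·23 = 27.6.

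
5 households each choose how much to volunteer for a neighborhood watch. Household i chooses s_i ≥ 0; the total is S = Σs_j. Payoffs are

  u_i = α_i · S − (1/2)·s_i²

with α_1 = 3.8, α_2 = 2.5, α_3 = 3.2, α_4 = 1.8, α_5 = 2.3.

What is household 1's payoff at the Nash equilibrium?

44.46

Household i's FOC: ∂u_i/∂s_i = α_i − s_i = 0, so s_i* = α_i.
NE contributions = (3.8, 2.5, 3.2, 1.8, 2.3); S = 13.6.
u_1 = α_1·S − ½·(s_1)² = 3.8·13.6 − ½·3.8² = 44.46.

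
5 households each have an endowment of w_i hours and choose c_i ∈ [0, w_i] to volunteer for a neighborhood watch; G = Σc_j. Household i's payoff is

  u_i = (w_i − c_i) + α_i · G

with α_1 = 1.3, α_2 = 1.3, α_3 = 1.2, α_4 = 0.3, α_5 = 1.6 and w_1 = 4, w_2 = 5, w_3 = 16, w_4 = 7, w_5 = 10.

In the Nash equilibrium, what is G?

35

∂u_i/∂c_i = α_i − 1, so household i contributes w_i if α_i > 1, else 0.
α_i > 1 for i ∈ {1, 2, 3, 5}; NE contributions (4, 5, 16, 0, 10), G = 35.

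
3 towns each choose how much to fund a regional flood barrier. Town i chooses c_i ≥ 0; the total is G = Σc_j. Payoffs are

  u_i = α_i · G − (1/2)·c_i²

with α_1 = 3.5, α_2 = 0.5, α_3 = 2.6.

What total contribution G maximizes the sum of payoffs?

Planner FOC: ∂(Σu_j)/∂c_i = (Σα_j) − c_i = 0, so c_i^SO = Σα_j = 6.6 for every i; G^SO = 19.8.

19.8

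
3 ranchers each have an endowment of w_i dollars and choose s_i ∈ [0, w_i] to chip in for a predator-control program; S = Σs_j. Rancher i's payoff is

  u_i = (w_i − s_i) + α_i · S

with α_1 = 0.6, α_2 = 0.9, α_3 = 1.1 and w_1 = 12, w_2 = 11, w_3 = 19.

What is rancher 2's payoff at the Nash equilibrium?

28.1

∂u_i/∂s_i = α_i − 1, so rancher i contributes w_i if α_i > 1, else 0.
α_i > 1 for i ∈ {3}; NE contributions (0, 0, 19), S = 19.
u_2 = (11 − 0) + 0.9·19 = 28.1.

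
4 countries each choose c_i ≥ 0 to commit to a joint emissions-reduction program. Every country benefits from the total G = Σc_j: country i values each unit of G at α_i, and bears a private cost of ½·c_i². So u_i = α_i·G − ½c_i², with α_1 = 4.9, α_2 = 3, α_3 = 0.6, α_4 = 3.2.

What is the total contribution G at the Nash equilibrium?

11.7

Country i's FOC: ∂u_i/∂c_i = α_i − c_i = 0, so c_i* = α_i.
NE contributions = (4.9, 3, 0.6, 3.2); G = 11.7.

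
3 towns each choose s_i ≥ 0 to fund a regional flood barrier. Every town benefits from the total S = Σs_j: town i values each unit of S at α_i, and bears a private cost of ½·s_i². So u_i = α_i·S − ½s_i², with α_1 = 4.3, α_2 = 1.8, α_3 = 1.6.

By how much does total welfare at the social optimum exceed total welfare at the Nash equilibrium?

Town i's FOC: ∂u_i/∂s_i = α_i − s_i = 0, so s_i* = α_i.
NE contributions = (4.3, 1.8, 1.6); S = 7.7.
W^NE = (Σα)·S − ½Σα_i² = 7.7² − ½·24.29 = 47.145.
Planner sets s_i = Σα_j = 7.7 for every i, so S^SO = 3·7.7 = 23.1.
W^SO = (Σα)·S^SO − ½·3·(Σα)² = (3/2)·7.7² = 88.935.
Deadweight loss = W^SO − W^NE = 41.79.

41.79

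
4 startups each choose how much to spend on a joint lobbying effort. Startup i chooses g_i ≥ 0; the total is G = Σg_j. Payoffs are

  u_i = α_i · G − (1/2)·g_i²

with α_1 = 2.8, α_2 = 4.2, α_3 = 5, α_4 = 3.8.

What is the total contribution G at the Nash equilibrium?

Startup i's FOC: ∂u_i/∂g_i = α_i − g_i = 0, so g_i* = α_i.
NE contributions = (2.8, 4.2, 5, 3.8); G = 15.8.

15.8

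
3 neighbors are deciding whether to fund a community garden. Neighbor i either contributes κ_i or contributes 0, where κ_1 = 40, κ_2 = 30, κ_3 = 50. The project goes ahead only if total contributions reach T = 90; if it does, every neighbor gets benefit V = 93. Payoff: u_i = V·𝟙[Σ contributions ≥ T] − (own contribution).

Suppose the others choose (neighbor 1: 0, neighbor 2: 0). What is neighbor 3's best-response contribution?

Others' total = 0. Even contributing 50 gives 50 < 90: no benefit either way.
Best response: 0.

0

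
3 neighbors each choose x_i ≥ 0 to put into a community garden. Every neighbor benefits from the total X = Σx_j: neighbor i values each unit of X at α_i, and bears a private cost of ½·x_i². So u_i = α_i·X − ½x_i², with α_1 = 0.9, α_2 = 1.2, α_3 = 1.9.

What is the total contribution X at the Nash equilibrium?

4

Neighbor i's FOC: ∂u_i/∂x_i = α_i − x_i = 0, so x_i* = α_i.
NE contributions = (0.9, 1.2, 1.9); X = 4.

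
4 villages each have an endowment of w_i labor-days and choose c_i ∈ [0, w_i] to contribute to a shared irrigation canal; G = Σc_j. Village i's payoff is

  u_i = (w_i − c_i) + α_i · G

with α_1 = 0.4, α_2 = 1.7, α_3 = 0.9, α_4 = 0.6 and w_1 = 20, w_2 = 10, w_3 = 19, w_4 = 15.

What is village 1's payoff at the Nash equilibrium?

24

∂u_i/∂c_i = α_i − 1, so village i contributes w_i if α_i > 1, else 0.
α_i > 1 for i ∈ {2}; NE contributions (0, 10, 0, 0), G = 10.
u_1 = (20 − 0) + 0.4·10 = 24.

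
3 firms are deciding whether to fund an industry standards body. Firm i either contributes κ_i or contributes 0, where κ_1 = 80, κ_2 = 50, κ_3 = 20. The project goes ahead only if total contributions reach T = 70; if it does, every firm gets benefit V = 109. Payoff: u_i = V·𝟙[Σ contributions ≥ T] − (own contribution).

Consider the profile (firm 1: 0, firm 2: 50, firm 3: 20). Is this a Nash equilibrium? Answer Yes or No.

Total = 70 ≥ 70: provided.
Firm 1 (pledges 0, payoff 109): pledging 80 → total 150, payoff 29. No gain.
Firm 2 (pledges 50, payoff 59): dropping to 0 → total 20, payoff 0. No gain.
Firm 3 (pledges 20, payoff 89): dropping to 0 → total 50, payoff 0. No gain.

Yes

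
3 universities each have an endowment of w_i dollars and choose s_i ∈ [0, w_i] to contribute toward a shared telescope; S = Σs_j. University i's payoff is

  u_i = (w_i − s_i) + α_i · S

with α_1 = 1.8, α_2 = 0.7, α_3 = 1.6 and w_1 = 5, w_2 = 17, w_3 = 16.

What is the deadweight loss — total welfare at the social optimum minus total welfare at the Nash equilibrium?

52.7

∂u_i/∂s_i = α_i − 1, so university i contributes w_i if α_i > 1, else 0.
α_i > 1 for i ∈ {1, 3}; NE contributions (5, 0, 16), S = 21.
W^NE = Σw_i − S^NE + (Σα_i)·S^NE = 38 + 3.1·21 = 103.1.
Planner: ∂(Σu_j)/∂s_i = Σα_j − 1 = 3.1 > 0, so everyone contributes w_i; S^SO = 38, W^SO = 38 + 3.1·38 = 155.8.
Deadweight loss = 52.7.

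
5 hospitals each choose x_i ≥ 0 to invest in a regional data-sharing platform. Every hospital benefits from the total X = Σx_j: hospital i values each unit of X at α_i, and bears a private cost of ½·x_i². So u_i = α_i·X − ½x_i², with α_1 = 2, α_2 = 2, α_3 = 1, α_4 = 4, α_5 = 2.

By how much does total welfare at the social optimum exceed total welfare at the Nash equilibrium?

Hospital i's FOC: ∂u_i/∂x_i = α_i − x_i = 0, so x_i* = α_i.
NE contributions = (2, 2, 1, 4, 2); X = 11.
W^NE = (Σα)·X − ½Σα_i² = 11² − ½·29 = 106.5.
Planner sets x_i = Σα_j = 11 for every i, so X^SO = 5·11 = 55.
W^SO = (Σα)·X^SO − ½·5·(Σα)² = (5/2)·11² = 302.5.
Deadweight loss = W^SO − W^NE = 196.

196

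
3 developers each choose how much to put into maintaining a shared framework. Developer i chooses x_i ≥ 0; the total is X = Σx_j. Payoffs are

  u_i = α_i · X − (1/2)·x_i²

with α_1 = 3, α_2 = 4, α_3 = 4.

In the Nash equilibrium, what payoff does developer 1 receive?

28.5

Developer i's FOC: ∂u_i/∂x_i = α_i − x_i = 0, so x_i* = α_i.
NE contributions = (3, 4, 4); X = 11.
u_1 = α_1·X − ½·(x_1)² = 3·11 − ½·3² = 28.5.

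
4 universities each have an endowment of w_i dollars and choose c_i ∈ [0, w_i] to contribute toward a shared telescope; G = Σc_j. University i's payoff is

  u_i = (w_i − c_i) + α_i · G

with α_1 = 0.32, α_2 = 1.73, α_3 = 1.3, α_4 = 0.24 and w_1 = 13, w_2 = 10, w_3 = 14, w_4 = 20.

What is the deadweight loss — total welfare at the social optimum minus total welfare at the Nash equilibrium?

85.47

∂u_i/∂c_i = α_i − 1, so university i contributes w_i if α_i > 1, else 0.
α_i > 1 for i ∈ {2, 3}; NE contributions (0, 10, 14, 0), G = 24.
W^NE = Σw_i − G^NE + (Σα_i)·G^NE = 57 + 2.59·24 = 119.16.
Planner: ∂(Σu_j)/∂c_i = Σα_j − 1 = 2.59 > 0, so everyone contributes w_i; G^SO = 57, W^SO = 57 + 2.59·57 = 204.63.
Deadweight loss = 85.47.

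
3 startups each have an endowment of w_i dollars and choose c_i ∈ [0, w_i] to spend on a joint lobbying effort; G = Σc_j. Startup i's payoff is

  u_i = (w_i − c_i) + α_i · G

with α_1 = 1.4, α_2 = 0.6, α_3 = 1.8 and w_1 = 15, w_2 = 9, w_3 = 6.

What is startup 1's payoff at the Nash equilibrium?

29.4

∂u_i/∂c_i = α_i − 1, so startup i contributes w_i if α_i > 1, else 0.
α_i > 1 for i ∈ {1, 3}; NE contributions (15, 0, 6), G = 21.
u_1 = (15 − 15) + 1.4·21 = 29.4.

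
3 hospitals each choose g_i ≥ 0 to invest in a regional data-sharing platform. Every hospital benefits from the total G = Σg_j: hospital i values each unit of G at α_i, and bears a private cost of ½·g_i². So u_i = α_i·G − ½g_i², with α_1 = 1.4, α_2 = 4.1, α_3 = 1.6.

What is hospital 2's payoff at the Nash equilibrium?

Hospital i's FOC: ∂u_i/∂g_i = α_i − g_i = 0, so g_i* = α_i.
NE contributions = (1.4, 4.1, 1.6); G = 7.1.
u_2 = α_2·G − ½·(g_2)² = 4.1·7.1 − ½·4.1² = 20.705.

20.705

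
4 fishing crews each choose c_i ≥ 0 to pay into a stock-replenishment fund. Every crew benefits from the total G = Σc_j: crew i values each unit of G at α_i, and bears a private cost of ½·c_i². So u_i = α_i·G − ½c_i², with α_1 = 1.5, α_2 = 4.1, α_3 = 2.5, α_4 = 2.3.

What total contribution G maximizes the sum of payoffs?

41.6

Planner FOC: ∂(Σu_j)/∂c_i = (Σα_j) − c_i = 0, so c_i^SO = Σα_j = 10.4 for every i; G^SO = 41.6.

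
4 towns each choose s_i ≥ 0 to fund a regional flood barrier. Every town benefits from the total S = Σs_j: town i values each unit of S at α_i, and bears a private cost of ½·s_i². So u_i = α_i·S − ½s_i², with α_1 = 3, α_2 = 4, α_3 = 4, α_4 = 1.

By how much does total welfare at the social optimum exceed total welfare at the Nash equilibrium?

165

Town i's FOC: ∂u_i/∂s_i = α_i − s_i = 0, so s_i* = α_i.
NE contributions = (3, 4, 4, 1); S = 12.
W^NE = (Σα)·S − ½Σα_i² = 12² − ½·42 = 123.
Planner sets s_i = Σα_j = 12 for every i, so S^SO = 4·12 = 48.
W^SO = (Σα)·S^SO − ½·4·(Σα)² = (4/2)·12² = 288.
Deadweight loss = W^SO − W^NE = 165.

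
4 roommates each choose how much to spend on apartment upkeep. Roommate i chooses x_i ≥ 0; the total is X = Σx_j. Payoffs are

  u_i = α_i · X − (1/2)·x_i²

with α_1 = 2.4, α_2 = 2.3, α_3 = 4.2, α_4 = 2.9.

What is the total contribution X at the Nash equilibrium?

Roommate i's FOC: ∂u_i/∂x_i = α_i − x_i = 0, so x_i* = α_i.
NE contributions = (2.4, 2.3, 4.2, 2.9); X = 11.8.

11.8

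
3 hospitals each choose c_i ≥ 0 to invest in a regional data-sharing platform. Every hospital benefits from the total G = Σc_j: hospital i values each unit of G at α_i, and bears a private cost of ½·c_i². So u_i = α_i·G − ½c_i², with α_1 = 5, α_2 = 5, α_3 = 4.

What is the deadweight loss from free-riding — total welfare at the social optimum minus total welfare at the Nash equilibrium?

Hospital i's FOC: ∂u_i/∂c_i = α_i − c_i = 0, so c_i* = α_i.
NE contributions = (5, 5, 4); G = 14.
W^NE = (Σα)·G − ½Σα_i² = 14² − ½·66 = 163.
Planner sets c_i = Σα_j = 14 for every i, so G^SO = 3·14 = 42.
W^SO = (Σα)·G^SO − ½·3·(Σα)² = (3/2)·14² = 294.
Deadweight loss = W^SO − W^NE = 131.

131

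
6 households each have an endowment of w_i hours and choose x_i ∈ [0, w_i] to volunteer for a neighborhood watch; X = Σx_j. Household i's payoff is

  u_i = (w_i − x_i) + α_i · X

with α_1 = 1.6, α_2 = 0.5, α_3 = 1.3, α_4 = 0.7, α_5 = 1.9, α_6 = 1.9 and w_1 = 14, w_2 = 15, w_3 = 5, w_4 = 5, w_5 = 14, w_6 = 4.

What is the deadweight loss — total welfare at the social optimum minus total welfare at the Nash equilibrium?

∂u_i/∂x_i = α_i − 1, so household i contributes w_i if α_i > 1, else 0.
α_i > 1 for i ∈ {1, 3, 5, 6}; NE contributions (14, 0, 5, 0, 14, 4), X = 37.
W^NE = Σw_i − X^NE + (Σα_i)·X^NE = 57 + 6.9·37 = 312.3.
Planner: ∂(Σu_j)/∂x_i = Σα_j − 1 = 6.9 > 0, so everyone contributes w_i; X^SO = 57, W^SO = 57 + 6.9·57 = 450.3.
Deadweight loss = 138.

138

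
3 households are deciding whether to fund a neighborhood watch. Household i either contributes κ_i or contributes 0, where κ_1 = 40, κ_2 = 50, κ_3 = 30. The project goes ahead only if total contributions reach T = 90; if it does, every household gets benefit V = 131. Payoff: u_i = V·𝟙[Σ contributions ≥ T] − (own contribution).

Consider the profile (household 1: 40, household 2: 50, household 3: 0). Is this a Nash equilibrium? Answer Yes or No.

Yes

Total = 90 ≥ 90: provided.
Household 1 (pledges 40, payoff 91): dropping to 0 → total 50, payoff 0. No gain.
Household 2 (pledges 50, payoff 81): dropping to 0 → total 40, payoff 0. No gain.
Household 3 (pledges 0, payoff 131): pledging 30 → total 120, payoff 101. No gain.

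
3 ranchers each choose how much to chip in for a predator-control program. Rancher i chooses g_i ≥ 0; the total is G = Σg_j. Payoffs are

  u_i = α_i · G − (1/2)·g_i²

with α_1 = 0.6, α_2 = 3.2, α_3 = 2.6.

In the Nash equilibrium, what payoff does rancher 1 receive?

Rancher i's FOC: ∂u_i/∂g_i = α_i − g_i = 0, so g_i* = α_i.
NE contributions = (0.6, 3.2, 2.6); G = 6.4.
u_1 = α_1·G − ½·(g_1)² = 0.6·6.4 − ½·0.6² = 3.66.

3.66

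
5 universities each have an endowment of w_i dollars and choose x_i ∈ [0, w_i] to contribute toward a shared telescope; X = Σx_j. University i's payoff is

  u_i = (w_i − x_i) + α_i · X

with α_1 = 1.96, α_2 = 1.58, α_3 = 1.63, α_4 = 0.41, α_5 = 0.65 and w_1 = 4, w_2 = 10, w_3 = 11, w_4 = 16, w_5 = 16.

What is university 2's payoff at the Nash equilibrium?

39.5

∂u_i/∂x_i = α_i − 1, so university i contributes w_i if α_i > 1, else 0.
α_i > 1 for i ∈ {1, 2, 3}; NE contributions (4, 10, 11, 0, 0), X = 25.
u_2 = (10 − 10) + 1.58·25 = 39.5.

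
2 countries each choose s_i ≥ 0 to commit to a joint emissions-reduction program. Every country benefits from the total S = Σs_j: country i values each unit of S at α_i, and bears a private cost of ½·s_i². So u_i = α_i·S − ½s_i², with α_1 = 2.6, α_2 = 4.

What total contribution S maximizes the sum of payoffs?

Planner FOC: ∂(Σu_j)/∂s_i = (Σα_j) − s_i = 0, so s_i^SO = Σα_j = 6.6 for every i; S^SO = 13.2.

13.2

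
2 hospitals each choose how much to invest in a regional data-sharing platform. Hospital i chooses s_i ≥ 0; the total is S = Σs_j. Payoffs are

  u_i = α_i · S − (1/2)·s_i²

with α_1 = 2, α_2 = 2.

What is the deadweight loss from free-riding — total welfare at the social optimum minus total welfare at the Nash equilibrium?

Hospital i's FOC: ∂u_i/∂s_i = α_i − s_i = 0, so s_i* = α_i.
NE contributions = (2, 2); S = 4.
W^NE = (Σα)·S − ½Σα_i² = 4² − ½·8 = 12.
Planner sets s_i = Σα_j = 4 for every i, so S^SO = 2·4 = 8.
W^SO = (Σα)·S^SO − ½·2·(Σα)² = (2/2)·4² = 16.
Deadweight loss = W^SO − W^NE = 4.

4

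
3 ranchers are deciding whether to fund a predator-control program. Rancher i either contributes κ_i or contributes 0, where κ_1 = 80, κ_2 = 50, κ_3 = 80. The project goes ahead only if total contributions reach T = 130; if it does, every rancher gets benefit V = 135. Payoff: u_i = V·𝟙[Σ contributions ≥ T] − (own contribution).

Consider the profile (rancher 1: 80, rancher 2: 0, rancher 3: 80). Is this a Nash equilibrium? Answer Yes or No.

Yes

Total = 160 ≥ 130: provided.
Rancher 1 (pledges 80, payoff 55): dropping to 0 → total 80, payoff 0. No gain.
Rancher 2 (pledges 0, payoff 135): pledging 50 → total 210, payoff 85. No gain.
Rancher 3 (pledges 80, payoff 55): dropping to 0 → total 80, payoff 0. No gain.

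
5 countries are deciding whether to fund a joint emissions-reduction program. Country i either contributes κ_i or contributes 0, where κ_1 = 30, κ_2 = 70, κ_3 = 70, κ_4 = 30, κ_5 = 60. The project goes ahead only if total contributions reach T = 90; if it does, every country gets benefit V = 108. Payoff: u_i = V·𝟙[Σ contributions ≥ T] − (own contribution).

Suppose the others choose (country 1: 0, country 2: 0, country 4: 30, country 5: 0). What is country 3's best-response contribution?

Others' total = 30. Contributing 70 brings total to 100 ≥ 90: gain V − κ_3 = 38.
Best response: 70.

70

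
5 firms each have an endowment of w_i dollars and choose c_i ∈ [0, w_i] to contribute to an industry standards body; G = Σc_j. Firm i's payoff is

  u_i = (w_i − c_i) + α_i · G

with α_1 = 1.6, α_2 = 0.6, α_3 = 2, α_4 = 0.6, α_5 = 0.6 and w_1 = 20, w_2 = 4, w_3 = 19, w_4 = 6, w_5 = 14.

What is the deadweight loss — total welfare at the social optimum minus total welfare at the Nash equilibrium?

105.6

∂u_i/∂c_i = α_i − 1, so firm i contributes w_i if α_i > 1, else 0.
α_i > 1 for i ∈ {1, 3}; NE contributions (20, 0, 19, 0, 0), G = 39.
W^NE = Σw_i − G^NE + (Σα_i)·G^NE = 63 + 4.4·39 = 234.6.
Planner: ∂(Σu_j)/∂c_i = Σα_j − 1 = 4.4 > 0, so everyone contributes w_i; G^SO = 63, W^SO = 63 + 4.4·63 = 340.2.
Deadweight loss = 105.6.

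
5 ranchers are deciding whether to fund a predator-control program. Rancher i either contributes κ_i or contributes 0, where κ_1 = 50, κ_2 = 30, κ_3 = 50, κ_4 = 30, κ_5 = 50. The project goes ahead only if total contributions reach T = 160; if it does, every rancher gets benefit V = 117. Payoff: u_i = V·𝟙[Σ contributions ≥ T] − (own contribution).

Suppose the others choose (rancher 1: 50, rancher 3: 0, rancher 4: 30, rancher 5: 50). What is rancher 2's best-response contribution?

30

Others' total = 130. Contributing 30 brings total to 160 ≥ 160: gain V − κ_2 = 87.
Best response: 30.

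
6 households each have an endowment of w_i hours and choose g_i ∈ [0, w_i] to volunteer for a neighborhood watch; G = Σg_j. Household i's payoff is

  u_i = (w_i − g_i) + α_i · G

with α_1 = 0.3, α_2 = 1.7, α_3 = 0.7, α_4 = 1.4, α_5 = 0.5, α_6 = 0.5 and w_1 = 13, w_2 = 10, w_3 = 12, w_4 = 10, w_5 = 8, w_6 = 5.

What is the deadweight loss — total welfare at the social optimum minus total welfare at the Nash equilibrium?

∂u_i/∂g_i = α_i − 1, so household i contributes w_i if α_i > 1, else 0.
α_i > 1 for i ∈ {2, 4}; NE contributions (0, 10, 0, 10, 0, 0), G = 20.
W^NE = Σw_i − G^NE + (Σα_i)·G^NE = 58 + 4.1·20 = 140.
Planner: ∂(Σu_j)/∂g_i = Σα_j − 1 = 4.1 > 0, so everyone contributes w_i; G^SO = 58, W^SO = 58 + 4.1·58 = 295.8.
Deadweight loss = 155.8.

155.8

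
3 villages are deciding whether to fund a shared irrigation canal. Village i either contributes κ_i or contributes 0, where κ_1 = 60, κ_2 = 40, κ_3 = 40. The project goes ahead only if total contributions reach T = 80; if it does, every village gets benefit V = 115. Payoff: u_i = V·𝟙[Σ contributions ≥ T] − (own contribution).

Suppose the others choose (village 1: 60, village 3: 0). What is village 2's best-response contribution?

40

Others' total = 60. Contributing 40 brings total to 100 ≥ 80: gain V − κ_2 = 75.
Best response: 40.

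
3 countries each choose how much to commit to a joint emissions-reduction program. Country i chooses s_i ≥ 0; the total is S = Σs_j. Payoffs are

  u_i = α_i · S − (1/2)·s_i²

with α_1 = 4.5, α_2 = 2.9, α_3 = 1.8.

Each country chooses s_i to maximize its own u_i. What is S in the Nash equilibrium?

Country i's FOC: ∂u_i/∂s_i = α_i − s_i = 0, so s_i* = α_i.
NE contributions = (4.5, 2.9, 1.8); S = 9.2.

9.2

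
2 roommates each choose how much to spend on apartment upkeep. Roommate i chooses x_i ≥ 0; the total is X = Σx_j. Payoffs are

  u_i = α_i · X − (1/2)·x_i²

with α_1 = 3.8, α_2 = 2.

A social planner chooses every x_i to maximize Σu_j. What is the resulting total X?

Planner FOC: ∂(Σu_j)/∂x_i = (Σα_j) − x_i = 0, so x_i^SO = Σα_j = 5.8 for every i; X^SO = 11.6.

11.6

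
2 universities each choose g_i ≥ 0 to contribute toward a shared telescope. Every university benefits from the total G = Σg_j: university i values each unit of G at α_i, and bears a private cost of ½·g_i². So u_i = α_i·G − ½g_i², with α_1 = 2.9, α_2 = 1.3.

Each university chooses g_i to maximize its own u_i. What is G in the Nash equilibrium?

University i's FOC: ∂u_i/∂g_i = α_i − g_i = 0, so g_i* = α_i.
NE contributions = (2.9, 1.3); G = 4.2.

4.2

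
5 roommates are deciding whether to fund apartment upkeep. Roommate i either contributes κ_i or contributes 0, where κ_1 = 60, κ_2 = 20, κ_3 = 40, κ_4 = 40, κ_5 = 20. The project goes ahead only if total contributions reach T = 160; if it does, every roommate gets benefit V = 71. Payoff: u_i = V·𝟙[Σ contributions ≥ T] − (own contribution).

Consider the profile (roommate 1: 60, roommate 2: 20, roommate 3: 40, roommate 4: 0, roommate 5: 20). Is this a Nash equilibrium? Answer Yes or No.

No

Total = 140 < 160: not provided.
Roommate 1 (pledges 60, payoff -60): dropping to 0 → total 80, payoff 0. Profitable deviation.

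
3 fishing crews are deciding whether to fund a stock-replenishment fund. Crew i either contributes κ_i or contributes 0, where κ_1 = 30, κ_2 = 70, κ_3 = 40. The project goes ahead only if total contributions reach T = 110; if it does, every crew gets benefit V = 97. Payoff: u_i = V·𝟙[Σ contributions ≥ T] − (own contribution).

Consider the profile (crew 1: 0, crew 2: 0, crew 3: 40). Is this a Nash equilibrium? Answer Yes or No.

No

Total = 40 < 110: not provided.
Crew 1 (pledges 0, payoff 0): pledging 30 → total 70, payoff -30. No gain.
Crew 2 (pledges 0, payoff 0): pledging 70 → total 110, payoff 27. Profitable deviation.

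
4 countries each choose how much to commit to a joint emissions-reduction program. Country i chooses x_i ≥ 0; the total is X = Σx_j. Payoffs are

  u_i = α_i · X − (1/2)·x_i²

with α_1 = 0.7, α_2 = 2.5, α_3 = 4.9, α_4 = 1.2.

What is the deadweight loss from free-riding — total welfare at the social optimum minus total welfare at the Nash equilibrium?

Country i's FOC: ∂u_i/∂x_i = α_i − x_i = 0, so x_i* = α_i.
NE contributions = (0.7, 2.5, 4.9, 1.2); X = 9.3.
W^NE = (Σα)·X − ½Σα_i² = 9.3² − ½·32.19 = 70.395.
Planner sets x_i = Σα_j = 9.3 for every i, so X^SO = 4·9.3 = 37.2.
W^SO = (Σα)·X^SO − ½·4·(Σα)² = (4/2)·9.3² = 172.98.
Deadweight loss = W^SO − W^NE = 102.585.

102.585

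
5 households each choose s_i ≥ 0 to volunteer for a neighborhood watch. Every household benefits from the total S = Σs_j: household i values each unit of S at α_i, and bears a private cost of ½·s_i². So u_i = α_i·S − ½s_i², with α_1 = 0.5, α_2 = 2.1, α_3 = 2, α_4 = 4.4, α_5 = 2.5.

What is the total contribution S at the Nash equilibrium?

Household i's FOC: ∂u_i/∂s_i = α_i − s_i = 0, so s_i* = α_i.
NE contributions = (0.5, 2.1, 2, 4.4, 2.5); S = 11.5.

11.5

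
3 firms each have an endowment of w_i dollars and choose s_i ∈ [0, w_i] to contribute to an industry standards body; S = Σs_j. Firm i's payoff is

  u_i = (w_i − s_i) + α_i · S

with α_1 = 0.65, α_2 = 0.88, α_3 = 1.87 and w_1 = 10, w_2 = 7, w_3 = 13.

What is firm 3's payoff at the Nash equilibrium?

∂u_i/∂s_i = α_i − 1, so firm i contributes w_i if α_i > 1, else 0.
α_i > 1 for i ∈ {3}; NE contributions (0, 0, 13), S = 13.
u_3 = (13 − 13) + 1.87·13 = 24.31.

24.31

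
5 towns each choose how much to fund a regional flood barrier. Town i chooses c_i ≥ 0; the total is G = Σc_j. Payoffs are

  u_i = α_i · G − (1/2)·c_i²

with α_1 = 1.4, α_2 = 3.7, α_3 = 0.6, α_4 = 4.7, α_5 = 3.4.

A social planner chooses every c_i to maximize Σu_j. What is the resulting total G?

Planner FOC: ∂(Σu_j)/∂c_i = (Σα_j) − c_i = 0, so c_i^SO = Σα_j = 13.8 for every i; G^SO = 69.

69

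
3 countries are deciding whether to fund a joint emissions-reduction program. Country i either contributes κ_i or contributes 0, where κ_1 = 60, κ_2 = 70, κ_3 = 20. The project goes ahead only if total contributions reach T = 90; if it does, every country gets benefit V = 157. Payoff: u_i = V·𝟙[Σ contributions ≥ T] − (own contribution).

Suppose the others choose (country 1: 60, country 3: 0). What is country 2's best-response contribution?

70

Others' total = 60. Contributing 70 brings total to 130 ≥ 90: gain V − κ_2 = 87.
Best response: 70.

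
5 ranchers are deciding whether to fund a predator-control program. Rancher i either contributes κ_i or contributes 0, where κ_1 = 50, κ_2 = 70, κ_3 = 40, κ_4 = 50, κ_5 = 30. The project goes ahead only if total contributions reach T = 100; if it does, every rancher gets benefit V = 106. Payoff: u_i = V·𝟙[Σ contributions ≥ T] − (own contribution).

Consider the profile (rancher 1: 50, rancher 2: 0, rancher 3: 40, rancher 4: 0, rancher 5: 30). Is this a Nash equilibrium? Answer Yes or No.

Yes

Total = 120 ≥ 100: provided.
Rancher 1 (pledges 50, payoff 56): dropping to 0 → total 70, payoff 0. No gain.
Rancher 2 (pledges 0, payoff 106): pledging 70 → total 190, payoff 36. No gain.
Rancher 3 (pledges 40, payoff 66): dropping to 0 → total 80, payoff 0. No gain.
Rancher 4 (pledges 0, payoff 106): pledging 50 → total 170, payoff 56. No gain.
Rancher 5 (pledges 30, payoff 76): dropping to 0 → total 90, payoff 0. No gain.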